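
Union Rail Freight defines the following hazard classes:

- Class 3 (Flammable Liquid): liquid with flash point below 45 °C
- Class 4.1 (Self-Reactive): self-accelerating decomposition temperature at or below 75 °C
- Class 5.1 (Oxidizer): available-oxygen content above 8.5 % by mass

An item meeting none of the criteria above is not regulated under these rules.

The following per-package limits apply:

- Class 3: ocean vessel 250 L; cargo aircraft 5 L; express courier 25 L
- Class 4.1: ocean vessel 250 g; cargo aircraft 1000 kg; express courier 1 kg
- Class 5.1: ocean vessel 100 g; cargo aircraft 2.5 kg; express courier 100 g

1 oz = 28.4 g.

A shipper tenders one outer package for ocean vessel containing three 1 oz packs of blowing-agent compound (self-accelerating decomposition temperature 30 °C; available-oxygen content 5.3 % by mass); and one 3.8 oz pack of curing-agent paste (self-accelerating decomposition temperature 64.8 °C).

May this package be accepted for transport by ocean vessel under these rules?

Yes

The blowing-agent compound has self-accelerating decomposition temperature 30 °C, which is ≤ 75 °C, so it is Class 4.1 (Self-Reactive).
Self-accelerating decomposition temperature 64.8 °C meets the Class 4.1 criterion (Self-Reactive), so the curing-agent paste is Class 4.1.
Total Class 4.1: (three 1 oz packs = 85.2 g) + (one 3.8 oz pack = 107.92 g) = 193.12 g.
193.12 g is within the ocean vessel limit of 250 g for Class 4.1.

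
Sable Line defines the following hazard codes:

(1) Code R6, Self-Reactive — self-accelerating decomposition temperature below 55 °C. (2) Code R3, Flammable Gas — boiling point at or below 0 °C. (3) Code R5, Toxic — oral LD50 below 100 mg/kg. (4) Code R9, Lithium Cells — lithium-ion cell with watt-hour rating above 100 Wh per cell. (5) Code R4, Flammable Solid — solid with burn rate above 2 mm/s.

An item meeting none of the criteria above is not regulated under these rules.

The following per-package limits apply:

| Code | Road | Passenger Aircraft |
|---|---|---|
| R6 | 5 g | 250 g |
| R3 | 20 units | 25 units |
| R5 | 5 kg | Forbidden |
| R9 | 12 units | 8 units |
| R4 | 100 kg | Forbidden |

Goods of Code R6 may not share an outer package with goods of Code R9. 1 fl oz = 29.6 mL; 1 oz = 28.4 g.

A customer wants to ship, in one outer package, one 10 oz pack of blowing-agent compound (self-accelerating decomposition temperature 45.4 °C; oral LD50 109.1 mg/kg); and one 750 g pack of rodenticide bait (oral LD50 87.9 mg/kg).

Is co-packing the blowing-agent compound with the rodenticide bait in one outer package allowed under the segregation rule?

Yes

Blowing-agent compound: self-accelerating decomposition temperature 45.4 °C < 55 °C → Code R6 (Self-Reactive).
With oral LD50 87.9 mg/kg (< 100 mg/kg), the rodenticide bait falls in Code R5.
No segregation rule bars Code R6 with Code R5.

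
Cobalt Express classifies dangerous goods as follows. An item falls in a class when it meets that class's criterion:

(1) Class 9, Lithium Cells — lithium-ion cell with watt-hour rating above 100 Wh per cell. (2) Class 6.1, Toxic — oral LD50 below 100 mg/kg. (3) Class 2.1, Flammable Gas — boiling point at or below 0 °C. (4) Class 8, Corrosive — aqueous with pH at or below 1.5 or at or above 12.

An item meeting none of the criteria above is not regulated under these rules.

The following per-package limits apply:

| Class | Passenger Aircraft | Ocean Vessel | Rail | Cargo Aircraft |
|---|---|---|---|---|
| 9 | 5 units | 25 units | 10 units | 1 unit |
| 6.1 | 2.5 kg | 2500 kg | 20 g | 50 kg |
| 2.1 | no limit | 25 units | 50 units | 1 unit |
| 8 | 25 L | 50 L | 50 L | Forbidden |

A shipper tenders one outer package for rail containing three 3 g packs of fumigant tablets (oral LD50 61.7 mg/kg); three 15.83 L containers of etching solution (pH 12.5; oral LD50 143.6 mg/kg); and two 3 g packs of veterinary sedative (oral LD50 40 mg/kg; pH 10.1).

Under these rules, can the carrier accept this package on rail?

The fumigant tablets have oral LD50 61.7 mg/kg, which is < 100 mg/kg, so they are Class 6.1 (Toxic).
With pH 12.5 (≥ 12), the etching solution falls in Class 8.
The veterinary sedative has oral LD50 40 mg/kg, which is < 100 mg/kg, so it is Class 6.1 (Toxic).
Class 8 quantity: three 15.83 L containers = 47.49 L.
47.49 L is within the rail limit of 50 L for Class 8.
Total Class 6.1: (three 3 g packs = 9 g) + (two 3 g packs = 6 g) = 15 g.
That is within the Class 6.1 rail limit of 20 g.
Every hazard class is within its rail limit and no segregation rule is violated.

Yes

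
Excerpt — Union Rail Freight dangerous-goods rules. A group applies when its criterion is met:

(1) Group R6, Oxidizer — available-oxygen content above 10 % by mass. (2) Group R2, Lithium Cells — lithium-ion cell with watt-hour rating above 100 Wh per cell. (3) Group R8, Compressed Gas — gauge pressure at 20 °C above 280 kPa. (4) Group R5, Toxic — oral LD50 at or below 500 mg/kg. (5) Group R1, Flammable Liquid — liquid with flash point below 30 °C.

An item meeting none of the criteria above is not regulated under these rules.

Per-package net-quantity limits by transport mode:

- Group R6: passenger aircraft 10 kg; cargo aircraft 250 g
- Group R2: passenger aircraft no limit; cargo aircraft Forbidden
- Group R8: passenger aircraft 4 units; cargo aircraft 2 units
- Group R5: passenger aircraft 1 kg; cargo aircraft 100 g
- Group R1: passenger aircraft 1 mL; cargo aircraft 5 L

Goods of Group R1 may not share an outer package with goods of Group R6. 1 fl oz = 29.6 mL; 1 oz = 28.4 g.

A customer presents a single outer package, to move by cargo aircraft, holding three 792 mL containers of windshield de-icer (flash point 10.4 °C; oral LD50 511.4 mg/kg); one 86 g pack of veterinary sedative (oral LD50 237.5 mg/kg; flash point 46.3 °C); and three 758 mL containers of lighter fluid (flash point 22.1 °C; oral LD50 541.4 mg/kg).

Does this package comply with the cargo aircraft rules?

Flash point 10.4 °C meets the Group R1 criterion (Flammable Liquid), so the windshield de-icer is Group R1.
Oral LD50 237.5 mg/kg meets the Group R5 criterion (Toxic), so the veterinary sedative is Group R5.
The lighter fluid has flash point 22.1 °C, which is < 30 °C, so it is Group R1 (Flammable Liquid).
Group R1 net quantity: (three 792 mL containers = 2.376 L) + (three 758 mL containers = 2.274 L) = 4.65 L.
4.65 L is within the cargo aircraft limit of 5 L for Group R1.
Group R5 quantity: 86 g.
86 g is within the cargo aircraft limit of 100 g for Group R5.
The segregation rule (Group R1 with Group R6) does not apply to Group R1 with Group R5.
Every hazard group is within its cargo aircraft limit and no segregation rule is violated.

Yes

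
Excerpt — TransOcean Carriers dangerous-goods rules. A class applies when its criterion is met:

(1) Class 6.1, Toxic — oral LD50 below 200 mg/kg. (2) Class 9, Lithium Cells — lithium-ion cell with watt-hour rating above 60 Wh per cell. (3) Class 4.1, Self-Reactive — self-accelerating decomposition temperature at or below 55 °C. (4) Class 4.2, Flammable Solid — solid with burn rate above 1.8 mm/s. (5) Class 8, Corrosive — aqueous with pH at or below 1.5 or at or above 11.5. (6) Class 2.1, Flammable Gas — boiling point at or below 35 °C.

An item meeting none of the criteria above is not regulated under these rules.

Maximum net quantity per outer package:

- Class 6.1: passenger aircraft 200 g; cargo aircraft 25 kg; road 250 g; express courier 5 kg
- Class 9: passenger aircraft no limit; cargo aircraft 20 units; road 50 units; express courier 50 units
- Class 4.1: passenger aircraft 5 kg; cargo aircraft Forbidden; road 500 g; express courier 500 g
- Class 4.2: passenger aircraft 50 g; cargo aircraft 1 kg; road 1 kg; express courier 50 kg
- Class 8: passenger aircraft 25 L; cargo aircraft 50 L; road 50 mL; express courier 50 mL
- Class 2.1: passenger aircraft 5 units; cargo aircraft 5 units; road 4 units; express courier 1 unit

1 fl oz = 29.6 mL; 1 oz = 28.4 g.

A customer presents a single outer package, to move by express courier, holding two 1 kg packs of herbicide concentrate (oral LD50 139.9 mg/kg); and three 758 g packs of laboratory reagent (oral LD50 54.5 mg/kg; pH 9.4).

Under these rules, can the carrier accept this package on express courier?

Yes

Herbicide concentrate: oral LD50 139.9 mg/kg < 200 mg/kg → Class 6.1 (Toxic).
Oral LD50 54.5 mg/kg meets the Class 6.1 criterion (Toxic), so the laboratory reagent is Class 6.1.
Total Class 6.1: (two 1 kg packs = 2 kg) + (three 758 g packs = 2.274 kg) = 4.274 kg.
That is within the Class 6.1 express courier limit of 5 kg.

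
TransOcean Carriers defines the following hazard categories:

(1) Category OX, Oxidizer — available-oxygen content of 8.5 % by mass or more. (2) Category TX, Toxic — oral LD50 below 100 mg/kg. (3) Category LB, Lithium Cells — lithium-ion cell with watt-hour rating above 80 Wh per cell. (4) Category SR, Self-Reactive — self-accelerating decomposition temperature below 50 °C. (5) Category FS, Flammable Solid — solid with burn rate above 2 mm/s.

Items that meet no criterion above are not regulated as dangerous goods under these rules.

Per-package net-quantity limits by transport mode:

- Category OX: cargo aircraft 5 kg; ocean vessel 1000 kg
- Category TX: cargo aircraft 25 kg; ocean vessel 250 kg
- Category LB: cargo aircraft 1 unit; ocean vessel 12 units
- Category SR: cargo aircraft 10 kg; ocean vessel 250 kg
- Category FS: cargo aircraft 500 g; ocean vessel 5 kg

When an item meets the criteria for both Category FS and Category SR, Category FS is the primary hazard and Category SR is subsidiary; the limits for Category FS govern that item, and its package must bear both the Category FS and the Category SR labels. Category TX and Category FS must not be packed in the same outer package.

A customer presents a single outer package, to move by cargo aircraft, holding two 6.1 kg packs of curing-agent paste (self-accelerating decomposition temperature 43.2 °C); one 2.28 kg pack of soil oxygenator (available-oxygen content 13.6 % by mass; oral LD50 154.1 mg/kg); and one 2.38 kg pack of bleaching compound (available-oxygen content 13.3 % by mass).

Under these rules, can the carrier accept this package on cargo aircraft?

No

Curing-agent paste: self-accelerating decomposition temperature 43.2 °C < 50 °C → Category SR (Self-Reactive).
The soil oxygenator has available-oxygen content 13.6 % by mass, which is ≥ 8.5 % by mass, so it is Category OX (Oxidizer).
Available-oxygen content 13.3 % by mass meets the Category OX criterion (Oxidizer), so the bleaching compound is Category OX.
Category OX net quantity: 2.28 kg + 2.38 kg = 4.66 kg.
4.66 kg is within the cargo aircraft limit of 5 kg for Category OX.
Category SR quantity: two 6.1 kg packs = 12.2 kg.
12.2 kg exceeds the cargo aircraft limit of 10 kg for Category SR.
The segregation rule (Category TX with Category FS) does not apply to Category OX with Category SR.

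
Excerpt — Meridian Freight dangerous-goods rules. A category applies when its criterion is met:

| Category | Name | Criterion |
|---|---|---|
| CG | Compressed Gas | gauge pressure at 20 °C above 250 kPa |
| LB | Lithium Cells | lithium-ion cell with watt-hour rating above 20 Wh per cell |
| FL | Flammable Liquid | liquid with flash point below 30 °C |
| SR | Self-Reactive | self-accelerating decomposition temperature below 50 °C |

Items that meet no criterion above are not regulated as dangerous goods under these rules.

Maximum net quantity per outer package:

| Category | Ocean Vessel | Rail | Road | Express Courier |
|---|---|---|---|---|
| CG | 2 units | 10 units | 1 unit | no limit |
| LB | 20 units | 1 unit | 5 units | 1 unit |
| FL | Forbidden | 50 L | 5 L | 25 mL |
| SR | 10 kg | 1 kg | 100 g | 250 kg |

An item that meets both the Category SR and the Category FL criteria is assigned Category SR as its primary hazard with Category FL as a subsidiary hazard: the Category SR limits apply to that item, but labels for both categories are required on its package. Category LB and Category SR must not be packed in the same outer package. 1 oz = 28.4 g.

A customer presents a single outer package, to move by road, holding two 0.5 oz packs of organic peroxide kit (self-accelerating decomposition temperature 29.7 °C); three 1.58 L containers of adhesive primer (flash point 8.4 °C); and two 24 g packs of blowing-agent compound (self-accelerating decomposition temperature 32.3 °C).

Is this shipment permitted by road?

Yes

The organic peroxide kit has self-accelerating decomposition temperature 29.7 °C, which is < 50 °C, so it is Category SR (Self-Reactive).
With flash point 8.4 °C (< 30 °C), the adhesive primer falls in Category FL.
With self-accelerating decomposition temperature 32.3 °C (< 50 °C), the blowing-agent compound falls in Category SR.
Total Category SR: (two 0.5 oz packs = 28.4 g) + (two 24 g packs = 48 g) = 76.4 g.
That is within the Category SR road limit of 100 g.
Category FL quantity: three 1.58 L containers = 4.74 L.
That is within the Category FL road limit of 5 L.
The segregation rule (Category LB with Category SR) does not apply to Category SR with Category FL.
Every hazard category is within its road limit and no segregation rule is violated.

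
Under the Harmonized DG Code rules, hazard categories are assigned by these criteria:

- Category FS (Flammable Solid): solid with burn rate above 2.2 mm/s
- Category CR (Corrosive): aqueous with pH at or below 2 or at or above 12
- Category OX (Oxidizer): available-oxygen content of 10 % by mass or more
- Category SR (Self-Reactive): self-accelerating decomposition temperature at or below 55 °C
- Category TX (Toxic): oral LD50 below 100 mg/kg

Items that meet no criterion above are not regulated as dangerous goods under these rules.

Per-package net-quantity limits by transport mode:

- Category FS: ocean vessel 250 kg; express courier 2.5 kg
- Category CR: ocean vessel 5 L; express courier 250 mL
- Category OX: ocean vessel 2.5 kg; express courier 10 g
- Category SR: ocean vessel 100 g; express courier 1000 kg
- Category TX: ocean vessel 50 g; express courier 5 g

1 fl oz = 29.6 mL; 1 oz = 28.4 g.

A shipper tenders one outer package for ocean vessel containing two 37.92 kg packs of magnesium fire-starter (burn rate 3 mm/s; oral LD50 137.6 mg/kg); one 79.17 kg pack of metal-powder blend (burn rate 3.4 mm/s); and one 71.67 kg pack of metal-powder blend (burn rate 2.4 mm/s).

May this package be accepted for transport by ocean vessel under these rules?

With burn rate 3 mm/s (> 2.2 mm/s), the magnesium fire-starter falls in Category FS.
The metal-powder blend has burn rate 3.4 mm/s, which is > 2.2 mm/s, so it is Category FS (Flammable Solid).
Burn rate 2.4 mm/s meets the Category FS criterion (Flammable Solid), so the metal-powder blend is Category FS.
Total Category FS: (two 37.92 kg packs = 75.84 kg) + 79.17 kg + 71.67 kg = 226.68 kg.
That is within the Category FS ocean vessel limit of 250 kg.

Yes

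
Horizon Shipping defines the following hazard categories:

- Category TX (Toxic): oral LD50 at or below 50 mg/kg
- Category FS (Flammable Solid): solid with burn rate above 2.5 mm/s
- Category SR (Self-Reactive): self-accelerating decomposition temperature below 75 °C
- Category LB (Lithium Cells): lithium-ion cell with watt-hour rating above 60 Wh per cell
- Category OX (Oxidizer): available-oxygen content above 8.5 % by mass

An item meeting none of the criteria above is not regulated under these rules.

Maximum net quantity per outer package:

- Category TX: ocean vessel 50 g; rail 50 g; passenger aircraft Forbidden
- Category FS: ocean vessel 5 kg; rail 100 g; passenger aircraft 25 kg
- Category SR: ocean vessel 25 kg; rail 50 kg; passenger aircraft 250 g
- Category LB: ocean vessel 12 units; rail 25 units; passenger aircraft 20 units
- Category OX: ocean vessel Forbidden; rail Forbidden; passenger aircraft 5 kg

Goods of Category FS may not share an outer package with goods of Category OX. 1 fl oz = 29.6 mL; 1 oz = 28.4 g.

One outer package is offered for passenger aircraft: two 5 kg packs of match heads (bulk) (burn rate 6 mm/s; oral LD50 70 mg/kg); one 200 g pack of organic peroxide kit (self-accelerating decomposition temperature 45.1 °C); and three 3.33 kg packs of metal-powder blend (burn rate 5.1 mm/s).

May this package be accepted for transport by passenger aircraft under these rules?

With burn rate 6 mm/s (> 2.5 mm/s), the match heads (bulk) fall in Category FS.
Self-accelerating decomposition temperature 45.1 °C meets the Category SR criterion (Self-Reactive), so the organic peroxide kit is Category SR.
Burn rate 5.1 mm/s meets the Category FS criterion (Flammable Solid), so the metal-powder blend is Category FS.
Total Category FS: (two 5 kg packs = 10 kg) + (three 3.33 kg packs = 9.99 kg) = 19.99 kg.
That is within the Category FS passenger aircraft limit of 25 kg.
Category SR quantity: 200 g.
200 g is within the passenger aircraft limit of 250 g for Category SR.
The segregation rule (Category FS with Category OX) does not apply to Category FS with Category SR.
Every hazard category is within its passenger aircraft limit and no segregation rule is violated.

Yes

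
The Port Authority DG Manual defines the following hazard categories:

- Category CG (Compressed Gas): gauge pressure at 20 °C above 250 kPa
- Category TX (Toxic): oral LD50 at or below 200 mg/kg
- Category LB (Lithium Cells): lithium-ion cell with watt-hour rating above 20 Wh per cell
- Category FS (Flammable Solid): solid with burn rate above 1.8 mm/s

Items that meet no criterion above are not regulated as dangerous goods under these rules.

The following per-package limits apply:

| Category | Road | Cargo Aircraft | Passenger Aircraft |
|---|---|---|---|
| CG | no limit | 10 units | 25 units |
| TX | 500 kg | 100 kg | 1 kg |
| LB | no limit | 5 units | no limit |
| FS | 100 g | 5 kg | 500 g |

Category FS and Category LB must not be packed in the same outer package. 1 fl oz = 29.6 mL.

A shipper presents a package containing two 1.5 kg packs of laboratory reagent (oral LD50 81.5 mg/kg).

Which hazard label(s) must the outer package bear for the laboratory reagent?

Category TX

The laboratory reagent has oral LD50 81.5 mg/kg, which is ≤ 200 mg/kg, so it is Category TX (Toxic).
Only the Category TX label is required.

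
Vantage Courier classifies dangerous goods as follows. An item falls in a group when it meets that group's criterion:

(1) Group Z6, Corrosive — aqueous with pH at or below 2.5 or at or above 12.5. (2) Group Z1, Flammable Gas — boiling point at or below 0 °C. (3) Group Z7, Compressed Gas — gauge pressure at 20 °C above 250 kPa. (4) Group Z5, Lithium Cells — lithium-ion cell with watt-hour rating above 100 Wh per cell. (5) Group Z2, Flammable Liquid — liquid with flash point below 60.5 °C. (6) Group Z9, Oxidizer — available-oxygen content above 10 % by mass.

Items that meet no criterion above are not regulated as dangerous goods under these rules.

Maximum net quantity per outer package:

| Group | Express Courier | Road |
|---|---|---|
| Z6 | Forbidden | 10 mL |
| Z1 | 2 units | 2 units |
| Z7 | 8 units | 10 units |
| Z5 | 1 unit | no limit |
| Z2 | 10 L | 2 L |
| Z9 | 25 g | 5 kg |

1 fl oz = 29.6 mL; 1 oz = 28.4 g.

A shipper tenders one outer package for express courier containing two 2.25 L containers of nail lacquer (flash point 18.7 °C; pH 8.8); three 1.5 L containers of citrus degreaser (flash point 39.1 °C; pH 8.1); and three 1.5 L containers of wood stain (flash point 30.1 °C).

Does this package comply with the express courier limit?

Nail lacquer: flash point 18.7 °C < 60.5 °C → Group Z2 (Flammable Liquid).
With flash point 39.1 °C (< 60.5 °C), the citrus degreaser falls in Group Z2.
With flash point 30.1 °C (< 60.5 °C), the wood stain falls in Group Z2.
Group Z2 net quantity: (two 2.25 L containers = 4.5 L) + (three 1.5 L containers = 4.5 L) + (three 1.5 L containers = 4.5 L) = 13.5 L.
13.5 L exceeds the express courier limit of 10 L for Group Z2.

No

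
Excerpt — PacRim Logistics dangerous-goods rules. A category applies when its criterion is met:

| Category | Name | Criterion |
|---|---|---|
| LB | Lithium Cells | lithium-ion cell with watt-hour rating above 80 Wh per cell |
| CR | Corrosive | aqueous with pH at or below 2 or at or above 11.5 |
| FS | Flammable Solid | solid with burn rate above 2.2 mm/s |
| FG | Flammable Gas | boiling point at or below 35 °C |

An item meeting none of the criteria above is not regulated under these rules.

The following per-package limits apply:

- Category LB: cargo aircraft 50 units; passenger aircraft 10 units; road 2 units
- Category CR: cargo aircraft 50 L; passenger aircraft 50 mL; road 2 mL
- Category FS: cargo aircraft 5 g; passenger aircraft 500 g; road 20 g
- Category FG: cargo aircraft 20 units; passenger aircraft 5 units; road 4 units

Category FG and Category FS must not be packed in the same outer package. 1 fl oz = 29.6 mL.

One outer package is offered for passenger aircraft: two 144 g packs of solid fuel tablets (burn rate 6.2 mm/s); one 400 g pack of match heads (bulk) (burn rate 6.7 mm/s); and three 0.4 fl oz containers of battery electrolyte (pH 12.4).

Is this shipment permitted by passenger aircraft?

No

The solid fuel tablets have burn rate 6.2 mm/s, which is > 2.2 mm/s, so they are Category FS (Flammable Solid).
The match heads (bulk) have burn rate 6.7 mm/s, which is > 2.2 mm/s, so they are Category FS (Flammable Solid).
With pH 12.4 (≥ 11.5), the battery electrolyte falls in Category CR.
Category FS net quantity: (two 144 g packs = 288 g) + 400 g = 688 g.
That exceeds the Category FS passenger aircraft limit of 500 g.
Category CR quantity: three 0.4 fl oz containers = 35.52 mL.
35.52 mL ≤ 50 mL (passenger aircraft limit, Category CR) — within limit.
The segregation rule (Category FG with Category FS) does not apply to Category FS with Category CR.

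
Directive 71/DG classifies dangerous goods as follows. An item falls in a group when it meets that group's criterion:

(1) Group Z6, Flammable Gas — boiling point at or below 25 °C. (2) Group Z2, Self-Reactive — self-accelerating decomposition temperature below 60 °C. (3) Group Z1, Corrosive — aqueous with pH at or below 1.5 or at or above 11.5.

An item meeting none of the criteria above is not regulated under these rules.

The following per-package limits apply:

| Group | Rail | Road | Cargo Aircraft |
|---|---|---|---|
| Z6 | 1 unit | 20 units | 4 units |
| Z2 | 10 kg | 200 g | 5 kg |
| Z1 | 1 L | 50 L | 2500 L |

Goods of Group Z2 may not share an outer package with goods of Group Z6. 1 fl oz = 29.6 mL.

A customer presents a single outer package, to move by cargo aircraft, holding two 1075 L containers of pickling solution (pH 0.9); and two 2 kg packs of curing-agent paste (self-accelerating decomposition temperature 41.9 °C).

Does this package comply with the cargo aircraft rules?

pH 0.9 meets the Group Z1 criterion (Corrosive), so the pickling solution is Group Z1.
With self-accelerating decomposition temperature 41.9 °C (< 60 °C), the curing-agent paste falls in Group Z2.
Group Z2 quantity: two 2 kg packs = 4 kg.
That is within the Group Z2 cargo aircraft limit of 5 kg.
Group Z1 quantity: two 1075 L containers = 2150 L.
2150 L is within the cargo aircraft limit of 2500 L for Group Z1.
The segregation rule (Group Z2 with Group Z6) does not apply to Group Z2 with Group Z1.
Every hazard group is within its cargo aircraft limit and no segregation rule is violated.

Yes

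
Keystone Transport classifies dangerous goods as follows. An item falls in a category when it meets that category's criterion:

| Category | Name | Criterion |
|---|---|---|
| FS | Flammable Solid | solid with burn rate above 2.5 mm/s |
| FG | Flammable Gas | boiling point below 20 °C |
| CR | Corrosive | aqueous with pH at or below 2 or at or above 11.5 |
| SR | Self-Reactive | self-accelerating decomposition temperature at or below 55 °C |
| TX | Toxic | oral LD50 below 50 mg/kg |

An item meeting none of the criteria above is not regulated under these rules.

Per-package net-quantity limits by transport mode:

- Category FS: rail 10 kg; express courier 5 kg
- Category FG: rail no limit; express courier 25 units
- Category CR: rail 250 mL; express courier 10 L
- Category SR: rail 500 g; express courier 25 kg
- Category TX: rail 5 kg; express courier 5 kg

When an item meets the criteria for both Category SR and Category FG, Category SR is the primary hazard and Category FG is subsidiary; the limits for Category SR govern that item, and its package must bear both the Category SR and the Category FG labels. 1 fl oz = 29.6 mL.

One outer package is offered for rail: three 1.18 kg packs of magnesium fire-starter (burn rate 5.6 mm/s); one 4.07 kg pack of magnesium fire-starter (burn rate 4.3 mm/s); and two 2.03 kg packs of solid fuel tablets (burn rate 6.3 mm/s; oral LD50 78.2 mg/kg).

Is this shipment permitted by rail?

No

Burn rate 5.6 mm/s meets the Category FS criterion (Flammable Solid), so the magnesium fire-starter is Category FS.
The magnesium fire-starter has burn rate 4.3 mm/s, which is > 2.5 mm/s, so it is Category FS (Flammable Solid).
Burn rate 6.3 mm/s meets the Category FS criterion (Flammable Solid), so the solid fuel tablets are Category FS.
Category FS net quantity: (three 1.18 kg packs = 3.54 kg) + 4.07 kg + (two 2.03 kg packs = 4.06 kg) = 11.67 kg.
11.67 kg exceeds the rail limit of 10 kg for Category FS.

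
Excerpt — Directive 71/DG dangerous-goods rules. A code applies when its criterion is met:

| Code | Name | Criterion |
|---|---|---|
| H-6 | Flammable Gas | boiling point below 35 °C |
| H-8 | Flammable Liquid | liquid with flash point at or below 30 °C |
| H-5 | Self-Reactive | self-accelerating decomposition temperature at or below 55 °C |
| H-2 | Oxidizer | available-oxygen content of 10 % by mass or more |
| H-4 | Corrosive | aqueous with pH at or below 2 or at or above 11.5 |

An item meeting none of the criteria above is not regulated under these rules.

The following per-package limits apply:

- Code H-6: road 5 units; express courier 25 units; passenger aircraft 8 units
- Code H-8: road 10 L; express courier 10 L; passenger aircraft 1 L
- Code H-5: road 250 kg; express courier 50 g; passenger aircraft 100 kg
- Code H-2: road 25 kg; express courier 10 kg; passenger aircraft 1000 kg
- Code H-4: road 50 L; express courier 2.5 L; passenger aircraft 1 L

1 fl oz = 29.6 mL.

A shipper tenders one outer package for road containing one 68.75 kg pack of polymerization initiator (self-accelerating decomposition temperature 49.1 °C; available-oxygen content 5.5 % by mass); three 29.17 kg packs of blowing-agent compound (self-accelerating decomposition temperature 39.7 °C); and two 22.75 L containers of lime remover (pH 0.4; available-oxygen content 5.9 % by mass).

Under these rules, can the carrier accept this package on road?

Self-accelerating decomposition temperature 49.1 °C meets the Code H-5 criterion (Self-Reactive), so the polymerization initiator is Code H-5.
With self-accelerating decomposition temperature 39.7 °C (≤ 55 °C), the blowing-agent compound falls in Code H-5.
With pH 0.4 (≤ 2), the lime remover falls in Code H-4.
Code H-5 net quantity: 68.75 kg + (three 29.17 kg packs = 87.51 kg) = 156.26 kg.
156.26 kg ≤ 250 kg (road limit, Code H-5) — within limit.
Code H-4 quantity: two 22.75 L containers = 45.5 L.
That is within the Code H-4 road limit of 50 L.
Every hazard code is within its road limit and no segregation rule is violated.

Yes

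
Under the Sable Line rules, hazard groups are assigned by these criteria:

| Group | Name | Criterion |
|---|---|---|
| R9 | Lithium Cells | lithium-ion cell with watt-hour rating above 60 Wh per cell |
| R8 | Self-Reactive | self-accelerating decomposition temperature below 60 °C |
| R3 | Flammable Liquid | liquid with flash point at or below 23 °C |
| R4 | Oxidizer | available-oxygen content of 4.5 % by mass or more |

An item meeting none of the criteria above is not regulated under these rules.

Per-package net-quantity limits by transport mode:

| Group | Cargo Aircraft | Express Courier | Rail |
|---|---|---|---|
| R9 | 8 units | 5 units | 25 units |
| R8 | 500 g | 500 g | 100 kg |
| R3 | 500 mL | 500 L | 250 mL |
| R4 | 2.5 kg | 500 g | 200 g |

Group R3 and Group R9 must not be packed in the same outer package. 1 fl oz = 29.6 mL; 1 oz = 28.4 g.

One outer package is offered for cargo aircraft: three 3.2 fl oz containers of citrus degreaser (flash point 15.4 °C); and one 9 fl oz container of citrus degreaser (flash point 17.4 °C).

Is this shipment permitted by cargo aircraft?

Citrus degreaser: flash point 15.4 °C ≤ 23 °C → Group R3 (Flammable Liquid).
With flash point 17.4 °C (≤ 23 °C), the citrus degreaser falls in Group R3.
Total Group R3: (three 3.2 fl oz containers = 284.16 mL) + (one 9 fl oz container = 266.4 mL) = 550.56 mL.
That exceeds the Group R3 cargo aircraft limit of 500 mL.

No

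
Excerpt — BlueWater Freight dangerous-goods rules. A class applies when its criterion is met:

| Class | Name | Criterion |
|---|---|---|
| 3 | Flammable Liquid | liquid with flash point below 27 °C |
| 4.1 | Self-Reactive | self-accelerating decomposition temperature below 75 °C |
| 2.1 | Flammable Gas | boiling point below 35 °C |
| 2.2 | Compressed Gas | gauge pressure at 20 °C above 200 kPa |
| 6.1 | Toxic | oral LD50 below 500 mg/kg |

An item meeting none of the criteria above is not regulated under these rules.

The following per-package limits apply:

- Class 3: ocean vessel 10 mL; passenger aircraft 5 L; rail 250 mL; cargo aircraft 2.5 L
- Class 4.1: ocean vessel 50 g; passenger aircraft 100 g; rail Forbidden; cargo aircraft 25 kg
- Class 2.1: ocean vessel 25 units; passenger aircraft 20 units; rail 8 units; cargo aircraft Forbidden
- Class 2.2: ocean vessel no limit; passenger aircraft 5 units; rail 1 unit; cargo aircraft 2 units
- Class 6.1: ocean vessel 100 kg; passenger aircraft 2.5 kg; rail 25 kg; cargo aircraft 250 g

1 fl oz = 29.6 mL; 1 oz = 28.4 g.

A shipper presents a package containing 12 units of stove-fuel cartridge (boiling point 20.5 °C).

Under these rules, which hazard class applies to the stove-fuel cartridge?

Class 2.1

Boiling point 20.5 °C meets the Class 2.1 criterion (Flammable Gas), so the stove-fuel cartridge is Class 2.1.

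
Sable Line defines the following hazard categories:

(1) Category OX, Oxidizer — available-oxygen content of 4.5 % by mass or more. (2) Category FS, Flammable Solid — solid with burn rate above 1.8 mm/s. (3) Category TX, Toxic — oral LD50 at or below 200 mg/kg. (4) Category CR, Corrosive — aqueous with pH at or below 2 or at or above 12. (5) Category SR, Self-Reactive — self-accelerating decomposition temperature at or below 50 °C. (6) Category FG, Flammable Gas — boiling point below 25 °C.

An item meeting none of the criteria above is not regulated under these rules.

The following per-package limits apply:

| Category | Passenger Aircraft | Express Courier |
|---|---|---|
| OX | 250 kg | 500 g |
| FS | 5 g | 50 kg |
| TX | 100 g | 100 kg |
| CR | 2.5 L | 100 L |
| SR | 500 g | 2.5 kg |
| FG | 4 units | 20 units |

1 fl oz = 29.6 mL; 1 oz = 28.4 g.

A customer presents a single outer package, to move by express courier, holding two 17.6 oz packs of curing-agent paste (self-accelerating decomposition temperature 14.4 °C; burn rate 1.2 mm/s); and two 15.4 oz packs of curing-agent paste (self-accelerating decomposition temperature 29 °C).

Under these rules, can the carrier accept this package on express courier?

With self-accelerating decomposition temperature 14.4 °C (≤ 50 °C), the curing-agent paste falls in Category SR.
Self-accelerating decomposition temperature 29 °C meets the Category SR criterion (Self-Reactive), so the curing-agent paste is Category SR.
Category SR net quantity: (two 17.6 oz packs = 999.68 g) + (two 15.4 oz packs = 874.72 g) = 1874.4 g.
That is within the Category SR express courier limit of 2.5 kg.

Yes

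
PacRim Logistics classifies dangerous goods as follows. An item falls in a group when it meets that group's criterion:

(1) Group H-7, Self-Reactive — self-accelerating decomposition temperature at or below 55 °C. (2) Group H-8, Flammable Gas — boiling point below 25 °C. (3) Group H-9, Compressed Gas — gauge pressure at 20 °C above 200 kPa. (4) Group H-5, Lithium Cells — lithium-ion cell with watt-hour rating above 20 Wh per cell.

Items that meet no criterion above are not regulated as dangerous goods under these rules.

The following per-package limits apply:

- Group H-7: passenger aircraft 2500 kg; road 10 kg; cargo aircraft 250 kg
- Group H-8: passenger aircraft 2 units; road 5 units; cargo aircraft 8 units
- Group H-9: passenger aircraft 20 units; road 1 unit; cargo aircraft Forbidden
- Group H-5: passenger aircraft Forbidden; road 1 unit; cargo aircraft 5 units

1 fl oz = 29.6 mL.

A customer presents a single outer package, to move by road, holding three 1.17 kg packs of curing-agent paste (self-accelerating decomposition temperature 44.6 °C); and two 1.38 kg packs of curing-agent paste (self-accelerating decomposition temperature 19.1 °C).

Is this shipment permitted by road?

The curing-agent paste has self-accelerating decomposition temperature 44.6 °C, which is ≤ 55 °C, so it is Group H-7 (Self-Reactive).
With self-accelerating decomposition temperature 19.1 °C (≤ 55 °C), the curing-agent paste falls in Group H-7.
Group H-7 net quantity: (three 1.17 kg packs = 3.51 kg) + (two 1.38 kg packs = 2.76 kg) = 6.27 kg.
6.27 kg ≤ 10 kg (road limit, Group H-7) — within limit.

Yes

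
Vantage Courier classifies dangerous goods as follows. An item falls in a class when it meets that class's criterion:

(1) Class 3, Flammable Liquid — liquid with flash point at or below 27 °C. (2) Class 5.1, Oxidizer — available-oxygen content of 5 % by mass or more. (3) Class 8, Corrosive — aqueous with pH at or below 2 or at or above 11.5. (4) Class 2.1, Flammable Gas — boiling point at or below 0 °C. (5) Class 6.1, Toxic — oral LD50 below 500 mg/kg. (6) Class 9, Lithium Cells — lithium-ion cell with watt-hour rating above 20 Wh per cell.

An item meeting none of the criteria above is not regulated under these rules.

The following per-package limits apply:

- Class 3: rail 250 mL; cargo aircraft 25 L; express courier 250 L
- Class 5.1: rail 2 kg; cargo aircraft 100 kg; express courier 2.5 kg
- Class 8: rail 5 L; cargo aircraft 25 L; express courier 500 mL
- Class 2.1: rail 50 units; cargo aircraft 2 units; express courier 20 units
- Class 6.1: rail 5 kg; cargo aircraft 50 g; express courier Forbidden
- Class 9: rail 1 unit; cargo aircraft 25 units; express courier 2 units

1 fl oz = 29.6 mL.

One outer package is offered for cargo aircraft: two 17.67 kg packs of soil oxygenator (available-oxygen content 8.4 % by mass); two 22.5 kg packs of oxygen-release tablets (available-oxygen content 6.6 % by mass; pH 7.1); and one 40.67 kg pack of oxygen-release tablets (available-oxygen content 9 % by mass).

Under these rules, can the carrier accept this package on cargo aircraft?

Soil oxygenator: available-oxygen content 8.4 % by mass ≥ 5 % by mass → Class 5.1 (Oxidizer).
The oxygen-release tablets have available-oxygen content 6.6 % by mass, which is ≥ 5 % by mass, so they are Class 5.1 (Oxidizer).
With available-oxygen content 9 % by mass (≥ 5 % by mass), the oxygen-release tablets fall in Class 5.1.
Class 5.1 net quantity: (two 17.67 kg packs = 35.34 kg) + (two 22.5 kg packs = 45 kg) + 40.67 kg = 121.01 kg.
121.01 kg exceeds the cargo aircraft limit of 100 kg for Class 5.1.

No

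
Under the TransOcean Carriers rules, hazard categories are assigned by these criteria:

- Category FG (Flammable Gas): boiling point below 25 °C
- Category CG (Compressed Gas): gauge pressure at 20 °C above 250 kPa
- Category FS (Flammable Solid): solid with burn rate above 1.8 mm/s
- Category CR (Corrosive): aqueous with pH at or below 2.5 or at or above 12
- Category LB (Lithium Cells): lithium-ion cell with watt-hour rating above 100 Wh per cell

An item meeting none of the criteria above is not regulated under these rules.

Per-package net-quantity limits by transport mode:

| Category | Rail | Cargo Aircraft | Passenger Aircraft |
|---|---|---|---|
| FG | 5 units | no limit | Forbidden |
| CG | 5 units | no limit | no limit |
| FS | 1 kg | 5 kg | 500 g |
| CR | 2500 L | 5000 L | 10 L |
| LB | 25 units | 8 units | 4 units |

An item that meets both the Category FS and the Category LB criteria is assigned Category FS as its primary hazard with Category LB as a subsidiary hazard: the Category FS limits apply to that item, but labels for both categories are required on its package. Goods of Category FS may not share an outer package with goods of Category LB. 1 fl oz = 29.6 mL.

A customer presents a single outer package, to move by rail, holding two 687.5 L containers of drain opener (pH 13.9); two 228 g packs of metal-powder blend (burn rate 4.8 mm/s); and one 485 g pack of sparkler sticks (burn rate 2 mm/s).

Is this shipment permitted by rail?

The drain opener has pH 13.9, which is ≥ 12, so it is Category CR (Corrosive).
Metal-powder blend: burn rate 4.8 mm/s > 1.8 mm/s → Category FS (Flammable Solid).
Sparkler sticks: burn rate 2 mm/s > 1.8 mm/s → Category FS (Flammable Solid).
Category FS net quantity: (two 228 g packs = 456 g) + 485 g = 941 g.
941 g ≤ 1 kg (rail limit, Category FS) — within limit.
Category CR quantity: two 687.5 L containers = 1375 L.
1375 L is within the rail limit of 2500 L for Category CR.
The segregation rule (Category FS with Category LB) does not apply to Category FS with Category CR.
Every hazard category is within its rail limit and no segregation rule is violated.

Yes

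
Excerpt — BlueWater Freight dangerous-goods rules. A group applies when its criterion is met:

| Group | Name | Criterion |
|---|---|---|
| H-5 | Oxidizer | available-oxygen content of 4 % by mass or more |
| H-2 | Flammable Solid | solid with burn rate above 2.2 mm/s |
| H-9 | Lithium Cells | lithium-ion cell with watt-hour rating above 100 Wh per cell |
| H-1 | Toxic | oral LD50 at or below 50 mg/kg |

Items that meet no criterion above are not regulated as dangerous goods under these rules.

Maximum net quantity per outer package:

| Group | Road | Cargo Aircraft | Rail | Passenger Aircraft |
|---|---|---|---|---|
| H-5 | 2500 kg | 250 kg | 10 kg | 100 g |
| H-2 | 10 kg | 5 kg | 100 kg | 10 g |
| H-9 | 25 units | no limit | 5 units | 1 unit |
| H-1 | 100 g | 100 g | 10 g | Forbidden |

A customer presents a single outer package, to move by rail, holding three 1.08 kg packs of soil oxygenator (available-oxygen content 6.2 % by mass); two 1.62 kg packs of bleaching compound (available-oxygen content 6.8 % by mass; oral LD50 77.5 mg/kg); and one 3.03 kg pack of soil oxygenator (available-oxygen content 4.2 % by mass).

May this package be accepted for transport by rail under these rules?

Yes

With available-oxygen content 6.2 % by mass (≥ 4 % by mass), the soil oxygenator falls in Group H-5.
The bleaching compound has available-oxygen content 6.8 % by mass, which is ≥ 4 % by mass, so it is Group H-5 (Oxidizer).
Available-oxygen content 4.2 % by mass meets the Group H-5 criterion (Oxidizer), so the soil oxygenator is Group H-5.
Total Group H-5: (three 1.08 kg packs = 3.24 kg) + (two 1.62 kg packs = 3.24 kg) + 3.03 kg = 9.51 kg.
9.51 kg is within the rail limit of 10 kg for Group H-5.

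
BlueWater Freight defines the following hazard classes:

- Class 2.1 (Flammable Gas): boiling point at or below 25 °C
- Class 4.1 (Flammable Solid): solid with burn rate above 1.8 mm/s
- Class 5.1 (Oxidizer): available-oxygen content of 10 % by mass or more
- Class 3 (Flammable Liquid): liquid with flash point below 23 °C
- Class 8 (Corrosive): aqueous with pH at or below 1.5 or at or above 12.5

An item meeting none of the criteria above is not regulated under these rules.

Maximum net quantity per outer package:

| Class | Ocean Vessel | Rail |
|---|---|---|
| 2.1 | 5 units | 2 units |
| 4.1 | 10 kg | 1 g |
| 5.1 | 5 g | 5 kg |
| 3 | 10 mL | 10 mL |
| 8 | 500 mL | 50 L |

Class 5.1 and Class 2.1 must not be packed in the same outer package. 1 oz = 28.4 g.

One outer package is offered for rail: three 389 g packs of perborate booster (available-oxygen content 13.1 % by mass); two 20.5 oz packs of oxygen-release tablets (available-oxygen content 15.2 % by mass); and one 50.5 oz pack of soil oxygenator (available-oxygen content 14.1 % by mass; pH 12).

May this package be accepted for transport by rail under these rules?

The perborate booster has available-oxygen content 13.1 % by mass, which is ≥ 10 % by mass, so it is Class 5.1 (Oxidizer).
Available-oxygen content 15.2 % by mass meets the Class 5.1 criterion (Oxidizer), so the oxygen-release tablets are Class 5.1.
The soil oxygenator has available-oxygen content 14.1 % by mass, which is ≥ 10 % by mass, so it is Class 5.1 (Oxidizer).
Total Class 5.1: (three 389 g packs = 1.167 kg) + (two 20.5 oz packs = 1164.4 g) + (one 50.5 oz pack = 1434.2 g) = 3765.6 g.
3765.6 g is within the rail limit of 5 kg for Class 5.1.

Yes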